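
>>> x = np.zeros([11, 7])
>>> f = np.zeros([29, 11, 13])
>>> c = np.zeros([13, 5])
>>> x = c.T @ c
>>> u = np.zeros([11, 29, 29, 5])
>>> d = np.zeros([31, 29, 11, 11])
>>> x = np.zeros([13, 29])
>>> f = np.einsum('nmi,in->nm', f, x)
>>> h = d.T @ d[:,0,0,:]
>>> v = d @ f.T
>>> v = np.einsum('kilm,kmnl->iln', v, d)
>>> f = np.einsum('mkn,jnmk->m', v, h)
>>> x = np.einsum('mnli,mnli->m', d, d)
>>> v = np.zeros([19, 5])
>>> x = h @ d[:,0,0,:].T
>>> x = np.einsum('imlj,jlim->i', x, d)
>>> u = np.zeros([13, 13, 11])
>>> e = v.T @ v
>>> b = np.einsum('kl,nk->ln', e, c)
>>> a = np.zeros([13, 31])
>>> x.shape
(11,)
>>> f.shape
(29,)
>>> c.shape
(13, 5)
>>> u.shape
(13, 13, 11)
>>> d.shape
(31, 29, 11, 11)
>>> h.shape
(11, 11, 29, 11)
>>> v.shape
(19, 5)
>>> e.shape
(5, 5)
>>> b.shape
(5, 13)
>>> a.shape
(13, 31)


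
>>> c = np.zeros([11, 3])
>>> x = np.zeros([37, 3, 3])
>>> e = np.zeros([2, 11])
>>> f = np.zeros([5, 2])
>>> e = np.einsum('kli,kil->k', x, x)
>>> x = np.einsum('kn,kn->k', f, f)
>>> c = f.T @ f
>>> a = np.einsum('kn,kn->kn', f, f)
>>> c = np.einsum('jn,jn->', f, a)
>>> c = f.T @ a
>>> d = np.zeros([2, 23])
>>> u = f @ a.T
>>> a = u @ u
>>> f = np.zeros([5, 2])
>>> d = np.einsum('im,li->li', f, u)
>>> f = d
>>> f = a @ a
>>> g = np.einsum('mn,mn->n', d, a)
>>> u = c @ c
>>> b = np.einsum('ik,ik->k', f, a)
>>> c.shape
(2, 2)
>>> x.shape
(5,)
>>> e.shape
(37,)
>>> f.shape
(5, 5)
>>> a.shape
(5, 5)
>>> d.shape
(5, 5)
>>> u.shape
(2, 2)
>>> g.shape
(5,)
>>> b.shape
(5,)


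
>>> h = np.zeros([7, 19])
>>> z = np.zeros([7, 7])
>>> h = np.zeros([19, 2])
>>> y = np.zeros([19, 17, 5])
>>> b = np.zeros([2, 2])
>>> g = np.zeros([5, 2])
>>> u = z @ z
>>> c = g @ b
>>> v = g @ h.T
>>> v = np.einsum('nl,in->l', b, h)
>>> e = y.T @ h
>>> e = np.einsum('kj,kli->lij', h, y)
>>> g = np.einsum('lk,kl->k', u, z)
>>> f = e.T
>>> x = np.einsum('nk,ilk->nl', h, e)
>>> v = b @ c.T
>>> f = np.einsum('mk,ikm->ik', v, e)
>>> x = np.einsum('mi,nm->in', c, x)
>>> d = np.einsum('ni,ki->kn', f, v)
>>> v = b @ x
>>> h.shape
(19, 2)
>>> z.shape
(7, 7)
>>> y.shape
(19, 17, 5)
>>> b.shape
(2, 2)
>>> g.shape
(7,)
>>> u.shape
(7, 7)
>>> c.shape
(5, 2)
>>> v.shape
(2, 19)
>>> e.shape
(17, 5, 2)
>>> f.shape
(17, 5)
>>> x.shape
(2, 19)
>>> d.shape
(2, 17)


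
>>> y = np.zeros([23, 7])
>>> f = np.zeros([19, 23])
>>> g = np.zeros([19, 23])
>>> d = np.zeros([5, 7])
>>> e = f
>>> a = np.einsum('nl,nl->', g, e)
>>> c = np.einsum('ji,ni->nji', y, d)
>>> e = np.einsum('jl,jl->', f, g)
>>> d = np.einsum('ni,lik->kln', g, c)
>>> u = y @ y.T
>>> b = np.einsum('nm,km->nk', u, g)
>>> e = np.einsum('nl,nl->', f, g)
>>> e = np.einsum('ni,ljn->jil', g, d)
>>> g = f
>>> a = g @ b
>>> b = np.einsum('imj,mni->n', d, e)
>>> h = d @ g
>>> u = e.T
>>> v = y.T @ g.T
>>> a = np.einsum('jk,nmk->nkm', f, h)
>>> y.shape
(23, 7)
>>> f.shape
(19, 23)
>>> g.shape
(19, 23)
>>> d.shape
(7, 5, 19)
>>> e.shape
(5, 23, 7)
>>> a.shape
(7, 23, 5)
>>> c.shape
(5, 23, 7)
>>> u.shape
(7, 23, 5)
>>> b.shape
(23,)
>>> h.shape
(7, 5, 23)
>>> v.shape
(7, 19)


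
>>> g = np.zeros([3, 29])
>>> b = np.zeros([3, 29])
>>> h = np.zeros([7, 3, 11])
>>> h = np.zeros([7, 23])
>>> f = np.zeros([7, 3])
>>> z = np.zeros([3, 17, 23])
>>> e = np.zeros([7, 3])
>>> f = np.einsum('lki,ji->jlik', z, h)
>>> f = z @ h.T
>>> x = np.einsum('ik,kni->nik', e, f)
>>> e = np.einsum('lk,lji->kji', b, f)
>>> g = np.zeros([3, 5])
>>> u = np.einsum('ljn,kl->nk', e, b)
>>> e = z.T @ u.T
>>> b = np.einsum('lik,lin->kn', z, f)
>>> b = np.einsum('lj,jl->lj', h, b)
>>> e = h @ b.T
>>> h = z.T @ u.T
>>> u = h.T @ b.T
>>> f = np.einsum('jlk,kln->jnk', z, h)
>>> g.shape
(3, 5)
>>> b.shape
(7, 23)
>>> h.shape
(23, 17, 7)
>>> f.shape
(3, 7, 23)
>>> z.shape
(3, 17, 23)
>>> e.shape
(7, 7)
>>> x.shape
(17, 7, 3)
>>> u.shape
(7, 17, 7)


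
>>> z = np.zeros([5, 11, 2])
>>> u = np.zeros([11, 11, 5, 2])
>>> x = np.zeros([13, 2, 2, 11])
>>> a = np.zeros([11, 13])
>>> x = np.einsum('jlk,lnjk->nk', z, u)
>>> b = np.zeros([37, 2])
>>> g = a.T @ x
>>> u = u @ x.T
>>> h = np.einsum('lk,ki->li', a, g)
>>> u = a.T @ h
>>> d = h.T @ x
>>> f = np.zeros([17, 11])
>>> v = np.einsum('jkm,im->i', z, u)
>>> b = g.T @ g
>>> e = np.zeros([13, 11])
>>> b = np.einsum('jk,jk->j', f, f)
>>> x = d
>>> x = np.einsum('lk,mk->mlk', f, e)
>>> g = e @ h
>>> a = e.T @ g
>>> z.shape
(5, 11, 2)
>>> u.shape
(13, 2)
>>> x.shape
(13, 17, 11)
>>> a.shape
(11, 2)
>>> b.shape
(17,)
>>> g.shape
(13, 2)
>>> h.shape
(11, 2)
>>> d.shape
(2, 2)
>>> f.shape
(17, 11)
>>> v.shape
(13,)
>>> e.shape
(13, 11)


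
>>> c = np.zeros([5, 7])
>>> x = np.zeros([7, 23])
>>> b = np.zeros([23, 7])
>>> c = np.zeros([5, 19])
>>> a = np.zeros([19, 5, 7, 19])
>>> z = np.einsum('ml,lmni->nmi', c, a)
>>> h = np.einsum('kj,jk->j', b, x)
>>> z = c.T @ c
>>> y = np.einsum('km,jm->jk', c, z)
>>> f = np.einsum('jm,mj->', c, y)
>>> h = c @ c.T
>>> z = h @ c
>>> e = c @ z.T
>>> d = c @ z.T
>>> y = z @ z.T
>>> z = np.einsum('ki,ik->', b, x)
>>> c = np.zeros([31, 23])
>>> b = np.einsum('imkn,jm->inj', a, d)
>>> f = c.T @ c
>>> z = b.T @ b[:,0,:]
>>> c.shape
(31, 23)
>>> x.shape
(7, 23)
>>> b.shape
(19, 19, 5)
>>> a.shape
(19, 5, 7, 19)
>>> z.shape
(5, 19, 5)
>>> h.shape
(5, 5)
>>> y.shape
(5, 5)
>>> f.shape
(23, 23)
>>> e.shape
(5, 5)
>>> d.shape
(5, 5)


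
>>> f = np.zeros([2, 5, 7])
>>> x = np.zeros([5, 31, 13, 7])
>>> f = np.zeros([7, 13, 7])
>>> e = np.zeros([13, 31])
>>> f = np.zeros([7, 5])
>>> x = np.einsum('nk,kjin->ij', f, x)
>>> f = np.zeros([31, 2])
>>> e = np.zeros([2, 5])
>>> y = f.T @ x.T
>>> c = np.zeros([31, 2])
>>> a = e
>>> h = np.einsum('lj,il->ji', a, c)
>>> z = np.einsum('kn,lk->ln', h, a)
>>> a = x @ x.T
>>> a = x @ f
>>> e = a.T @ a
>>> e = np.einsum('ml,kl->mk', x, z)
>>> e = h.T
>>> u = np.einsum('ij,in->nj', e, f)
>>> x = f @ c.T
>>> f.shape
(31, 2)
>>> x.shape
(31, 31)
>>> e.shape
(31, 5)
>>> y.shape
(2, 13)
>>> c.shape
(31, 2)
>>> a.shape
(13, 2)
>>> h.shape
(5, 31)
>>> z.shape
(2, 31)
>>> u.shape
(2, 5)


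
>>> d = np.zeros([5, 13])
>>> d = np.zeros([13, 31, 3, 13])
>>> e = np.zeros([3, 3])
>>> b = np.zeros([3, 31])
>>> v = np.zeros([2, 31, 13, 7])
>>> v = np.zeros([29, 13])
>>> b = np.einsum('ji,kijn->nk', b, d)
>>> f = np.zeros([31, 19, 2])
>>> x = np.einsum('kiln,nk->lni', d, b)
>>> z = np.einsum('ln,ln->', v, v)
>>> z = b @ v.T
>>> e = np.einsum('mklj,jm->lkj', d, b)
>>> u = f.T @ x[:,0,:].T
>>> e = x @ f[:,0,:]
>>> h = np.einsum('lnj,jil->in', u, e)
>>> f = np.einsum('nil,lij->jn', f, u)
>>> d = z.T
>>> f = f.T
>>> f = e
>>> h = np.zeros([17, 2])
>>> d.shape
(29, 13)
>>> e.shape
(3, 13, 2)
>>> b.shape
(13, 13)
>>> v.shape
(29, 13)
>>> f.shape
(3, 13, 2)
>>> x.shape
(3, 13, 31)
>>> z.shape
(13, 29)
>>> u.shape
(2, 19, 3)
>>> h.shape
(17, 2)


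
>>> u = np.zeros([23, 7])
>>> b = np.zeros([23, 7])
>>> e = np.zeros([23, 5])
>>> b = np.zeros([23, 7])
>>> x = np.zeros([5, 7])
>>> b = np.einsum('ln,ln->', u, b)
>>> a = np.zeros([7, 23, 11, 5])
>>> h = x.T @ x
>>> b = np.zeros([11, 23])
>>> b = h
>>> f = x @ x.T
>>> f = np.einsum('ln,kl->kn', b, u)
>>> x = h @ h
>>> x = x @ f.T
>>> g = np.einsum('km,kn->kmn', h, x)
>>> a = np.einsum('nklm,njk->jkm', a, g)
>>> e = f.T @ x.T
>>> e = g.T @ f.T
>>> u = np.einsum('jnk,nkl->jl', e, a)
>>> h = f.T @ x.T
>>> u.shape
(23, 5)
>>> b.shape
(7, 7)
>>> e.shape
(23, 7, 23)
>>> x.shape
(7, 23)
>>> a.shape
(7, 23, 5)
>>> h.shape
(7, 7)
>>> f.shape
(23, 7)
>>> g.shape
(7, 7, 23)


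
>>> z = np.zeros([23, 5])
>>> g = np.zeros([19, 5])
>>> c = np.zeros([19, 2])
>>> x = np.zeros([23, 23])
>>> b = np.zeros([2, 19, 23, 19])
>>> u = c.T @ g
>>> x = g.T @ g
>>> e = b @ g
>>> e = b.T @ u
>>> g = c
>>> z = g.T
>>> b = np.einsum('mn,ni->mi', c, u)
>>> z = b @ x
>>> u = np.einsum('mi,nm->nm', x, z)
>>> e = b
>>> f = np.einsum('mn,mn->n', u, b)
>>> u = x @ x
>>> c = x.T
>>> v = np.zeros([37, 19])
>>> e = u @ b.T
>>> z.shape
(19, 5)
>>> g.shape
(19, 2)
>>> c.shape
(5, 5)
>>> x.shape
(5, 5)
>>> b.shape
(19, 5)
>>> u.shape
(5, 5)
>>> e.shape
(5, 19)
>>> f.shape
(5,)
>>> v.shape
(37, 19)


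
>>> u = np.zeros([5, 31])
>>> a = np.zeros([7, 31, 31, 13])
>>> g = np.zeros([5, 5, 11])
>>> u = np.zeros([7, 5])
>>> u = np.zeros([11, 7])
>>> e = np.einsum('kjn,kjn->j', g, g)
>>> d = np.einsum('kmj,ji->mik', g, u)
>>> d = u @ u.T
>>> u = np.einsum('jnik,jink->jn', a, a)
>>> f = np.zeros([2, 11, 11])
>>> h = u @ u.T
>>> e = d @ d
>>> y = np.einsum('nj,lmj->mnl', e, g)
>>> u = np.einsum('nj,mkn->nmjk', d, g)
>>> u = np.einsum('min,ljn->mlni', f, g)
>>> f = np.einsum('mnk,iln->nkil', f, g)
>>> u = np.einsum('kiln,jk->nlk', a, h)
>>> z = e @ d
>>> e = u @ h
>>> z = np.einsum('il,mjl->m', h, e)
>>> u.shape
(13, 31, 7)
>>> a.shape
(7, 31, 31, 13)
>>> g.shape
(5, 5, 11)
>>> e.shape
(13, 31, 7)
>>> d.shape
(11, 11)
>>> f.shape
(11, 11, 5, 5)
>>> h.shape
(7, 7)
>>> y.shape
(5, 11, 5)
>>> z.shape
(13,)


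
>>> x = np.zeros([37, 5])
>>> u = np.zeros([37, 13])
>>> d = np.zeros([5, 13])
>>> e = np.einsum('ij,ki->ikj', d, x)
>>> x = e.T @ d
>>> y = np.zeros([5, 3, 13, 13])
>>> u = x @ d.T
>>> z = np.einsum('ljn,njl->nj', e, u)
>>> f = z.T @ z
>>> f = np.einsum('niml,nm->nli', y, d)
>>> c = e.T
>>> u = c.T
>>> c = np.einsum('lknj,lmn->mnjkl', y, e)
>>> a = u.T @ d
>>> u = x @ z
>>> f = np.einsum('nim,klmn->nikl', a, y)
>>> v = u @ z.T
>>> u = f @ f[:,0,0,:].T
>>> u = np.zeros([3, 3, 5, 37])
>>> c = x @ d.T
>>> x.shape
(13, 37, 13)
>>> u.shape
(3, 3, 5, 37)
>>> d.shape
(5, 13)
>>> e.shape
(5, 37, 13)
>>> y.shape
(5, 3, 13, 13)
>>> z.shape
(13, 37)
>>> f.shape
(13, 37, 5, 3)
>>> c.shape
(13, 37, 5)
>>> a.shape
(13, 37, 13)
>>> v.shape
(13, 37, 13)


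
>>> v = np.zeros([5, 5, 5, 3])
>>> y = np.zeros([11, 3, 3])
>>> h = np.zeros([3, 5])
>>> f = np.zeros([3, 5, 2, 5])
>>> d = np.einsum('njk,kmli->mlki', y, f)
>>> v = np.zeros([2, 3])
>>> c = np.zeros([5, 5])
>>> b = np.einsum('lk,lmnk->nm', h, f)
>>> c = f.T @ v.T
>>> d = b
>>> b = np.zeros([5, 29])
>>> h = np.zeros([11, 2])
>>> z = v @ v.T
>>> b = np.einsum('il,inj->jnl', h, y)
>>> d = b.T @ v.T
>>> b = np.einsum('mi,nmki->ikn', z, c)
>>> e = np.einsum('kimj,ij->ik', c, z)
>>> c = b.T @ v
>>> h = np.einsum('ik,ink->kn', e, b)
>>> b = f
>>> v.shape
(2, 3)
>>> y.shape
(11, 3, 3)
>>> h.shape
(5, 5)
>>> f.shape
(3, 5, 2, 5)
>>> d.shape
(2, 3, 2)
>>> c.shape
(5, 5, 3)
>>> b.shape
(3, 5, 2, 5)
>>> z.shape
(2, 2)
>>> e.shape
(2, 5)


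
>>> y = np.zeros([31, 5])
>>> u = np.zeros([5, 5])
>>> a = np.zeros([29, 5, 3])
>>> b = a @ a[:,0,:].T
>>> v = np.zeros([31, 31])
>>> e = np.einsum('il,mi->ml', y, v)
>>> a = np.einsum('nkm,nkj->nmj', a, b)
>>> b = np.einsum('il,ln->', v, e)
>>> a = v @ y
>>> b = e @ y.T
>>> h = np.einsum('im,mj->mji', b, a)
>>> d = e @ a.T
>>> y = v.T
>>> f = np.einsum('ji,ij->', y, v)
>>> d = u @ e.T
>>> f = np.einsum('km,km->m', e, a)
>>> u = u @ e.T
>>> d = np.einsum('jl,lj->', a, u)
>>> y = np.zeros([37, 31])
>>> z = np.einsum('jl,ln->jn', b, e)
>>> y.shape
(37, 31)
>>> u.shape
(5, 31)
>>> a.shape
(31, 5)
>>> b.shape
(31, 31)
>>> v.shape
(31, 31)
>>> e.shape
(31, 5)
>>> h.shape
(31, 5, 31)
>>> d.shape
()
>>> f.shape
(5,)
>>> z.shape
(31, 5)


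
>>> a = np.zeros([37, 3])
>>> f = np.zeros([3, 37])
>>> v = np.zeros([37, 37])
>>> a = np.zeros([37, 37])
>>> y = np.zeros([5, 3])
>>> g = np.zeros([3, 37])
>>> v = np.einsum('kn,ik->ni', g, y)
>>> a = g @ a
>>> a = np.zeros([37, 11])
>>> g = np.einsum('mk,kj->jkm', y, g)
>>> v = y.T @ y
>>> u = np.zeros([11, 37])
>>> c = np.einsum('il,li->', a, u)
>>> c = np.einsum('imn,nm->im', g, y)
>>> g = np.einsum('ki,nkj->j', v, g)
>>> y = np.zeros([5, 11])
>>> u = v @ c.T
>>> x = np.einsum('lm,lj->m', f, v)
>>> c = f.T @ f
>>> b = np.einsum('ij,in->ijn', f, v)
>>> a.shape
(37, 11)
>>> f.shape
(3, 37)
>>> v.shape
(3, 3)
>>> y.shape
(5, 11)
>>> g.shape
(5,)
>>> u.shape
(3, 37)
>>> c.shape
(37, 37)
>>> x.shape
(37,)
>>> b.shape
(3, 37, 3)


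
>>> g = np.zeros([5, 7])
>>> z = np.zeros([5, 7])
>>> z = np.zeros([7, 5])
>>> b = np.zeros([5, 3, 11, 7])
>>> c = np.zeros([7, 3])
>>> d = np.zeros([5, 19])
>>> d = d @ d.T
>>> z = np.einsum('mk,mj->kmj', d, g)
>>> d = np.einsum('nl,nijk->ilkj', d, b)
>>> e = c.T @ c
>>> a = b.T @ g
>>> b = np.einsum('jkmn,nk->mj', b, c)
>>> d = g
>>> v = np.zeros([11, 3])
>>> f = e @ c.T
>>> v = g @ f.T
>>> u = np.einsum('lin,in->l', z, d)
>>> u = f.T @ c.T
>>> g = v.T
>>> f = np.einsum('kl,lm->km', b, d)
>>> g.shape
(3, 5)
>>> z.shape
(5, 5, 7)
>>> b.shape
(11, 5)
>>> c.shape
(7, 3)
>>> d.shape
(5, 7)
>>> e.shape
(3, 3)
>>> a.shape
(7, 11, 3, 7)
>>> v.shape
(5, 3)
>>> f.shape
(11, 7)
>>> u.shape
(7, 7)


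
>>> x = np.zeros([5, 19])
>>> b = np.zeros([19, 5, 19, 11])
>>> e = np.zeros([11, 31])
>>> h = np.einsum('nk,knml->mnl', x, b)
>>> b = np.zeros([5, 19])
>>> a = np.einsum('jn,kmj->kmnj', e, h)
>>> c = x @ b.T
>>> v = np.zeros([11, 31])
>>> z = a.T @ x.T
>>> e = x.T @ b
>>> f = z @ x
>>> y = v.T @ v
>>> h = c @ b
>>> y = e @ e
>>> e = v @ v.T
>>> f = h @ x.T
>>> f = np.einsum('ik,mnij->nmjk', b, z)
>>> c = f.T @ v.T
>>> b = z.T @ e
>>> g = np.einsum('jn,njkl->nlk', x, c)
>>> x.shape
(5, 19)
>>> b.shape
(5, 5, 31, 11)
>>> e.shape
(11, 11)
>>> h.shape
(5, 19)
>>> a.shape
(19, 5, 31, 11)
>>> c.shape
(19, 5, 11, 11)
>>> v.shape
(11, 31)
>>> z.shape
(11, 31, 5, 5)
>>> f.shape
(31, 11, 5, 19)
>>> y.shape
(19, 19)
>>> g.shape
(19, 11, 11)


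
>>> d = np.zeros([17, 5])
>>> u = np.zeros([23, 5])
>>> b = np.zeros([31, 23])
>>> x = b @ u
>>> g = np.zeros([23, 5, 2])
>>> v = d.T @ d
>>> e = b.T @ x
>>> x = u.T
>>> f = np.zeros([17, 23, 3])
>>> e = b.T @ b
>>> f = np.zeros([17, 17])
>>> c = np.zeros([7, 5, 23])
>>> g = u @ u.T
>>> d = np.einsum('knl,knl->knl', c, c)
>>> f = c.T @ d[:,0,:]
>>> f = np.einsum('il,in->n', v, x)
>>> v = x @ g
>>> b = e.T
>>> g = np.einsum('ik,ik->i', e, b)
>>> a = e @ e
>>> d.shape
(7, 5, 23)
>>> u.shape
(23, 5)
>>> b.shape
(23, 23)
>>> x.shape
(5, 23)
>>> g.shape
(23,)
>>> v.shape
(5, 23)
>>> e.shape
(23, 23)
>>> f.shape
(23,)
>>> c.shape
(7, 5, 23)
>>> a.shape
(23, 23)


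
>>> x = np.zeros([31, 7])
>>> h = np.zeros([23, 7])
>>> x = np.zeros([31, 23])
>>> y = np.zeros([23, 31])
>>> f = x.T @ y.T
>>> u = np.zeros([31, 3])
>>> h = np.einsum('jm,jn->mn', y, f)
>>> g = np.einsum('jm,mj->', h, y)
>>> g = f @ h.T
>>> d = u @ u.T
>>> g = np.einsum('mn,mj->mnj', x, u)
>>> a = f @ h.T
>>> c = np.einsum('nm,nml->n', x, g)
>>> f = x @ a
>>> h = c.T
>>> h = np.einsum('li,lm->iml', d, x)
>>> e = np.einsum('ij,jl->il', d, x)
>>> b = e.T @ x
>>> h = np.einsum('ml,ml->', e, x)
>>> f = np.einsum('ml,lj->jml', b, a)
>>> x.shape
(31, 23)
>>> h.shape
()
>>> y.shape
(23, 31)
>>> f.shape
(31, 23, 23)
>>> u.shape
(31, 3)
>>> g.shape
(31, 23, 3)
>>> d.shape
(31, 31)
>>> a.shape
(23, 31)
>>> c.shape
(31,)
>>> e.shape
(31, 23)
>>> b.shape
(23, 23)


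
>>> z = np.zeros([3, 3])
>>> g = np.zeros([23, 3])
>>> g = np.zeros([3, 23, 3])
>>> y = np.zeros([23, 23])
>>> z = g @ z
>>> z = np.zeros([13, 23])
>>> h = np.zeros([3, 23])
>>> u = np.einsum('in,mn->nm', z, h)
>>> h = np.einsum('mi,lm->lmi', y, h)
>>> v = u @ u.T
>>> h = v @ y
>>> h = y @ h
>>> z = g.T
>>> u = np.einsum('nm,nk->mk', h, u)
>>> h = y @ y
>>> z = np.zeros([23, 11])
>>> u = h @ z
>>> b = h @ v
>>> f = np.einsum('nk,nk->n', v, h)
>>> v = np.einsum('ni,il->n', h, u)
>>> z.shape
(23, 11)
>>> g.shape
(3, 23, 3)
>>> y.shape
(23, 23)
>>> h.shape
(23, 23)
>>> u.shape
(23, 11)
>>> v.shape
(23,)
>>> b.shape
(23, 23)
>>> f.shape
(23,)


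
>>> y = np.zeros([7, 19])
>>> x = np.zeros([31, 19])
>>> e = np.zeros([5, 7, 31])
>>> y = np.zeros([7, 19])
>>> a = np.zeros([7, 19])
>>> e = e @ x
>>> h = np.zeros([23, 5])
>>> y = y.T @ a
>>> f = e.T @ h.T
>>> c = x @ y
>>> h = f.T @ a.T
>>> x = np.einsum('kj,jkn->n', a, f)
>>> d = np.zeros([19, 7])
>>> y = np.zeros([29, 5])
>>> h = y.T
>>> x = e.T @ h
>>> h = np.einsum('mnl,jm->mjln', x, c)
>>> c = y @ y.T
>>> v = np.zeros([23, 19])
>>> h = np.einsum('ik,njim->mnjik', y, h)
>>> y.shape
(29, 5)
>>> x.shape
(19, 7, 29)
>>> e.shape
(5, 7, 19)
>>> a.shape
(7, 19)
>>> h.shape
(7, 19, 31, 29, 5)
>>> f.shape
(19, 7, 23)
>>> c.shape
(29, 29)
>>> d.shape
(19, 7)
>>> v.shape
(23, 19)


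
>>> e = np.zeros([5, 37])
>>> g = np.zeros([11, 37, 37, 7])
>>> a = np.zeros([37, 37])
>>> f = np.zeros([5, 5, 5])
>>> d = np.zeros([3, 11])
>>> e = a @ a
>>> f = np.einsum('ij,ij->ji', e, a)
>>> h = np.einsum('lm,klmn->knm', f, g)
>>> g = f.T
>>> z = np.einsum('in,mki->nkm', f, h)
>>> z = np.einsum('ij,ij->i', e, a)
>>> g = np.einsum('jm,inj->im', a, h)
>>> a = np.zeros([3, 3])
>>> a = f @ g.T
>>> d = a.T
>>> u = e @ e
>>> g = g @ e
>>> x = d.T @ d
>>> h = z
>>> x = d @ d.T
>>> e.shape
(37, 37)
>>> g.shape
(11, 37)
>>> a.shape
(37, 11)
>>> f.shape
(37, 37)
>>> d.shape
(11, 37)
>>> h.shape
(37,)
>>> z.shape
(37,)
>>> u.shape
(37, 37)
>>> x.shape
(11, 11)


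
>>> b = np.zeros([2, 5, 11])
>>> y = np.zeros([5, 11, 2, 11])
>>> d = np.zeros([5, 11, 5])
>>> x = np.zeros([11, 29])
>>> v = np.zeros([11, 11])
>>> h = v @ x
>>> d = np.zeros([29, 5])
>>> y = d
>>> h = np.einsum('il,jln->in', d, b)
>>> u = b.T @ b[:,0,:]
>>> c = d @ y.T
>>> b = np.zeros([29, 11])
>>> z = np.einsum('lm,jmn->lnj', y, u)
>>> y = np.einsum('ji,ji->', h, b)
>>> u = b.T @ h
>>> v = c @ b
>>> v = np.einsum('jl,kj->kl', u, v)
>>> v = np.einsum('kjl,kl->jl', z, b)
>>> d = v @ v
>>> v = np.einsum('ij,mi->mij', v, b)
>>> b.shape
(29, 11)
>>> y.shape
()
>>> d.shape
(11, 11)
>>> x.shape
(11, 29)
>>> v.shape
(29, 11, 11)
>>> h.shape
(29, 11)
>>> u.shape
(11, 11)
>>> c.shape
(29, 29)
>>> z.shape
(29, 11, 11)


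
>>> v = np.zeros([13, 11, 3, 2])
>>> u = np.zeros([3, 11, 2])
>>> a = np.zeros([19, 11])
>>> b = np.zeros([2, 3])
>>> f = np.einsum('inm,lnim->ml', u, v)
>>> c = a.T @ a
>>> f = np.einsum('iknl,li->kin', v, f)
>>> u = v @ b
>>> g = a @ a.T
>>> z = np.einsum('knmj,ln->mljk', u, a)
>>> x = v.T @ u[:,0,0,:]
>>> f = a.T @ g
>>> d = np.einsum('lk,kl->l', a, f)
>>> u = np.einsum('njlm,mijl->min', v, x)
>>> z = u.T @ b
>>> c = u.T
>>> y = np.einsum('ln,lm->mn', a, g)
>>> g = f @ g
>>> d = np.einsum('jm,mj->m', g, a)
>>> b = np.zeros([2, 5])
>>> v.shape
(13, 11, 3, 2)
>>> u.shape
(2, 3, 13)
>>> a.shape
(19, 11)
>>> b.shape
(2, 5)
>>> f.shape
(11, 19)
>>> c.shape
(13, 3, 2)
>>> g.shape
(11, 19)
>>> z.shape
(13, 3, 3)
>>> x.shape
(2, 3, 11, 3)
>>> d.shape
(19,)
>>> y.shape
(19, 11)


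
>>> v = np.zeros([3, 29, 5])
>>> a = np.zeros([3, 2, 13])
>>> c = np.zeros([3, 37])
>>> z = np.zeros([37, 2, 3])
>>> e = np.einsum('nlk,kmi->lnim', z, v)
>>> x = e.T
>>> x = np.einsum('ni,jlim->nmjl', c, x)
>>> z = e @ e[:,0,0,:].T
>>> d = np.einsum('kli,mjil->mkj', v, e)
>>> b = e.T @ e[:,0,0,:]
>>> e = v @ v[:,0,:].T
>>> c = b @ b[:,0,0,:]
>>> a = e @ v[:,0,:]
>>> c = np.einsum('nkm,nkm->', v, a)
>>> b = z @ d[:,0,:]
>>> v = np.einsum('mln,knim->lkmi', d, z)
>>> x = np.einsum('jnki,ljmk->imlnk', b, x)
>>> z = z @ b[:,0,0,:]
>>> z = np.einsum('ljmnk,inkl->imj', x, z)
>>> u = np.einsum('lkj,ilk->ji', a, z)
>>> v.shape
(3, 2, 2, 5)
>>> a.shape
(3, 29, 5)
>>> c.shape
()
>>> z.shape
(2, 3, 29)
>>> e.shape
(3, 29, 3)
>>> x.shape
(37, 29, 3, 37, 5)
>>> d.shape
(2, 3, 37)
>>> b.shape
(2, 37, 5, 37)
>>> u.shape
(5, 2)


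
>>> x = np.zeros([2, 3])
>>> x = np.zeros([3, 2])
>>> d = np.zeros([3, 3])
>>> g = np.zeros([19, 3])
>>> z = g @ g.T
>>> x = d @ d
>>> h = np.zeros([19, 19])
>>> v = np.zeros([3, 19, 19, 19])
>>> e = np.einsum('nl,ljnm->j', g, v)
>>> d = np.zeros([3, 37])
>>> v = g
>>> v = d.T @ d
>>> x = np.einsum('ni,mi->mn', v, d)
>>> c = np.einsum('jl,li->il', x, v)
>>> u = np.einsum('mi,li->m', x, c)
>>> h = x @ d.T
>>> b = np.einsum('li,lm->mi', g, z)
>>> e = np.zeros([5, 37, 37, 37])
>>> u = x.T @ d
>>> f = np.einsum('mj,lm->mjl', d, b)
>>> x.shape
(3, 37)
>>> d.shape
(3, 37)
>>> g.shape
(19, 3)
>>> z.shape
(19, 19)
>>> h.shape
(3, 3)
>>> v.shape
(37, 37)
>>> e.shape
(5, 37, 37, 37)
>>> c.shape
(37, 37)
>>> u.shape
(37, 37)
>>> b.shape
(19, 3)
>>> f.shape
(3, 37, 19)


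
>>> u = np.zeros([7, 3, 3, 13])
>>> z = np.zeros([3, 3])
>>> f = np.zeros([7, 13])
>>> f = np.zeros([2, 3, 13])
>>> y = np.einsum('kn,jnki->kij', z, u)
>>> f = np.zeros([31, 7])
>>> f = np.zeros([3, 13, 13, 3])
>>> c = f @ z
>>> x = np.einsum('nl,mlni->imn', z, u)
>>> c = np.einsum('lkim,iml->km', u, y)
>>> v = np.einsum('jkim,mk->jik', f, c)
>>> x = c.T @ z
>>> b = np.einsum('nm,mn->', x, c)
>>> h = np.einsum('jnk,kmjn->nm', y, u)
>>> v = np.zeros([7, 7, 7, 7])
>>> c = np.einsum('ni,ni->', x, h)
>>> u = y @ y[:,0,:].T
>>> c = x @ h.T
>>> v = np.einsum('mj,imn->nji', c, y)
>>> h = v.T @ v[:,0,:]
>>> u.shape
(3, 13, 3)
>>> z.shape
(3, 3)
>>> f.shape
(3, 13, 13, 3)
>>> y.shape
(3, 13, 7)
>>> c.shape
(13, 13)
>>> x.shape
(13, 3)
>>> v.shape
(7, 13, 3)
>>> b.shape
()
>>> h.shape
(3, 13, 3)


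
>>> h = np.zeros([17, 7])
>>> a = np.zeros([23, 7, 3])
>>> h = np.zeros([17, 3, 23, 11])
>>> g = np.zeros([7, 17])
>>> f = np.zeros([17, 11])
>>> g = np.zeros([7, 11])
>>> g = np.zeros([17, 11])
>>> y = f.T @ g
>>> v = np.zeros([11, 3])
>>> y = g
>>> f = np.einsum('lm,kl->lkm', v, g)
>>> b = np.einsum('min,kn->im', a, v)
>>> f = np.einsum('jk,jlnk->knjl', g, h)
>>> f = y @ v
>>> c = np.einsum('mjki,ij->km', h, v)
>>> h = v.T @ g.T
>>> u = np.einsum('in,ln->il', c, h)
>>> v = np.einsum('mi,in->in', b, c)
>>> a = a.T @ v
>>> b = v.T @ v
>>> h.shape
(3, 17)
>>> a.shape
(3, 7, 17)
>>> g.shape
(17, 11)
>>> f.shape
(17, 3)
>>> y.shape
(17, 11)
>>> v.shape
(23, 17)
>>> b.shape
(17, 17)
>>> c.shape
(23, 17)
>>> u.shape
(23, 3)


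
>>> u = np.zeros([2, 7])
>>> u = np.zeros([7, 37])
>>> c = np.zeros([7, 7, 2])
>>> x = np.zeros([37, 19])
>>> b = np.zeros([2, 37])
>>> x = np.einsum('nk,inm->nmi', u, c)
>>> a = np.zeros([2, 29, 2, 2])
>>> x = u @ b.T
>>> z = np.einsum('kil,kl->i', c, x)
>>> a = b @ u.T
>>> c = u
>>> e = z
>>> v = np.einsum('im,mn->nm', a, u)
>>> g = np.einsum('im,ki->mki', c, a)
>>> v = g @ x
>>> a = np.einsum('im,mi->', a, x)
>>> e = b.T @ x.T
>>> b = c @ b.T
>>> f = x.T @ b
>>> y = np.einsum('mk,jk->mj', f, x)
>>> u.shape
(7, 37)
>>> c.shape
(7, 37)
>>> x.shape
(7, 2)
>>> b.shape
(7, 2)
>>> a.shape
()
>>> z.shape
(7,)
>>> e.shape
(37, 7)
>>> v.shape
(37, 2, 2)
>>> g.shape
(37, 2, 7)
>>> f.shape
(2, 2)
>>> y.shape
(2, 7)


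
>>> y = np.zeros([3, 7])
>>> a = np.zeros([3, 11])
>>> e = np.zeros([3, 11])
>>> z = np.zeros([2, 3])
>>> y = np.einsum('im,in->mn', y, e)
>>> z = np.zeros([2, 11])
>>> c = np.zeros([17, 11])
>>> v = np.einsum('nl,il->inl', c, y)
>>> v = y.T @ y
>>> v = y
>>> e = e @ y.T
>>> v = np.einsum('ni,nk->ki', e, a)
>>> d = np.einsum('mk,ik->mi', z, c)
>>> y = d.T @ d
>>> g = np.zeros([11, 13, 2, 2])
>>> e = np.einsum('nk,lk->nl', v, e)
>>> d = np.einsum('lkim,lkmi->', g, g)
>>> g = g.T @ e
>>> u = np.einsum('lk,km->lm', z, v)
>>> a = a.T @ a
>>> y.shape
(17, 17)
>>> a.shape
(11, 11)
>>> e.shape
(11, 3)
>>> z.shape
(2, 11)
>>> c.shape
(17, 11)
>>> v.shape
(11, 7)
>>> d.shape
()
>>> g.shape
(2, 2, 13, 3)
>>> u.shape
(2, 7)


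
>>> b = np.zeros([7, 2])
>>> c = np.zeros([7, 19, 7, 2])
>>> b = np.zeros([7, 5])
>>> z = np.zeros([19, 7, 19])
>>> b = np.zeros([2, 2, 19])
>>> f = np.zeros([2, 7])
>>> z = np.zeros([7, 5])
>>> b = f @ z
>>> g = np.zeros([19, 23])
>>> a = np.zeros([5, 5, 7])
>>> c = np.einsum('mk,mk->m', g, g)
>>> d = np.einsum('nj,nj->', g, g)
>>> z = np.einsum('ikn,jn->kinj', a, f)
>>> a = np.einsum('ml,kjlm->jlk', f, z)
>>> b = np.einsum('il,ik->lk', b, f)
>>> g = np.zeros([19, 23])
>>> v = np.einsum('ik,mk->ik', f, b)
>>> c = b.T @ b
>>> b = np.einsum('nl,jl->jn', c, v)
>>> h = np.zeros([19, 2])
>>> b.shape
(2, 7)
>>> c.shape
(7, 7)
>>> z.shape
(5, 5, 7, 2)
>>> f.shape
(2, 7)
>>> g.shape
(19, 23)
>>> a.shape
(5, 7, 5)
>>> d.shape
()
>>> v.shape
(2, 7)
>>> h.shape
(19, 2)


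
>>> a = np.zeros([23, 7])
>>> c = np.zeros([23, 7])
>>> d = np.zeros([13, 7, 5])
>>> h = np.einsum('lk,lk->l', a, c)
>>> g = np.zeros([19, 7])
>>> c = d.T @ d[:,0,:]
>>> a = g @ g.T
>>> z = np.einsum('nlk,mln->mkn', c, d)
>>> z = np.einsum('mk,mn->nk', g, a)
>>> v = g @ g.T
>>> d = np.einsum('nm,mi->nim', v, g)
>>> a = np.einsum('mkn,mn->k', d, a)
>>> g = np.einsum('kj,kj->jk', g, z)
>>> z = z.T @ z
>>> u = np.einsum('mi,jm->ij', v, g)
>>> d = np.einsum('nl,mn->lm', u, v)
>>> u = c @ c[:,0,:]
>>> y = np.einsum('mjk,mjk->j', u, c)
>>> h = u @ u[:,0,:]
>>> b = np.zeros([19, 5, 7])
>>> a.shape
(7,)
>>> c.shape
(5, 7, 5)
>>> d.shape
(7, 19)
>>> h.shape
(5, 7, 5)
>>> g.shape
(7, 19)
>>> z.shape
(7, 7)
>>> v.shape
(19, 19)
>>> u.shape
(5, 7, 5)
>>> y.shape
(7,)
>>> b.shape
(19, 5, 7)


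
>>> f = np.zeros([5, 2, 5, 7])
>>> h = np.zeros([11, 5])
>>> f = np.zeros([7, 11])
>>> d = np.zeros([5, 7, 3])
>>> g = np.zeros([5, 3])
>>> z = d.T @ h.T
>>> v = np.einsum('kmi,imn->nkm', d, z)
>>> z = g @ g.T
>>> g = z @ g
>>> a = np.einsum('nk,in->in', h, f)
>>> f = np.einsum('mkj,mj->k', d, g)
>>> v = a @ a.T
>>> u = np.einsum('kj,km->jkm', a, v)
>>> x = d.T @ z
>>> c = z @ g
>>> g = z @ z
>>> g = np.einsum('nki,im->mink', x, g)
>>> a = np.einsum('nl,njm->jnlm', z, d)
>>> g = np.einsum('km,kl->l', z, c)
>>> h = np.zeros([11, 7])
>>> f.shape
(7,)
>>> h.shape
(11, 7)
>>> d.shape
(5, 7, 3)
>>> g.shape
(3,)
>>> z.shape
(5, 5)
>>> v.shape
(7, 7)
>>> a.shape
(7, 5, 5, 3)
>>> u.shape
(11, 7, 7)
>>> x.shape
(3, 7, 5)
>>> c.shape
(5, 3)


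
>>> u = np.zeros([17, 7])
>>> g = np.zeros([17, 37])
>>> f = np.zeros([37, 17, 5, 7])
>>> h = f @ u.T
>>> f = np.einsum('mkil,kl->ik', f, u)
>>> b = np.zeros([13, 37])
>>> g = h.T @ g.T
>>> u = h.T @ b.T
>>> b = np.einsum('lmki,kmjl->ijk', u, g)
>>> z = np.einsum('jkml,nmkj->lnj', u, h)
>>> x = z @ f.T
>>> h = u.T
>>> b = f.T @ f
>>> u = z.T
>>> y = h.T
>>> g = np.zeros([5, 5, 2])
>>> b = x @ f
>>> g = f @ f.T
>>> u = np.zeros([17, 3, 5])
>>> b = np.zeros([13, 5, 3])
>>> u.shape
(17, 3, 5)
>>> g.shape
(5, 5)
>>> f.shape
(5, 17)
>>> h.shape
(13, 17, 5, 17)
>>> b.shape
(13, 5, 3)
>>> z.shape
(13, 37, 17)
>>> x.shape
(13, 37, 5)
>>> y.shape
(17, 5, 17, 13)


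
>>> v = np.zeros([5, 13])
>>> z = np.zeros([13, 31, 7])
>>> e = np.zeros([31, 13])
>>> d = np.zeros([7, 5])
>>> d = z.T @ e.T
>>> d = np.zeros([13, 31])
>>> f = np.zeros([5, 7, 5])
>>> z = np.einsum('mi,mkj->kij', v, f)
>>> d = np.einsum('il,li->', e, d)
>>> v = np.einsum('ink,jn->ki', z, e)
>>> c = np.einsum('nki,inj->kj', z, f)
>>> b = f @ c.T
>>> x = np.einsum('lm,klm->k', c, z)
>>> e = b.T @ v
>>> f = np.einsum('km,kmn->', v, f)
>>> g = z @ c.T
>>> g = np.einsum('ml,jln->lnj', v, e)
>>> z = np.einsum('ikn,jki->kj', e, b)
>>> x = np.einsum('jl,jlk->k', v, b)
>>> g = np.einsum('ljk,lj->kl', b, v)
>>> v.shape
(5, 7)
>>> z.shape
(7, 5)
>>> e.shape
(13, 7, 7)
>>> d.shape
()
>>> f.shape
()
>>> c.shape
(13, 5)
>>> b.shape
(5, 7, 13)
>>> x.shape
(13,)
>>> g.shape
(13, 5)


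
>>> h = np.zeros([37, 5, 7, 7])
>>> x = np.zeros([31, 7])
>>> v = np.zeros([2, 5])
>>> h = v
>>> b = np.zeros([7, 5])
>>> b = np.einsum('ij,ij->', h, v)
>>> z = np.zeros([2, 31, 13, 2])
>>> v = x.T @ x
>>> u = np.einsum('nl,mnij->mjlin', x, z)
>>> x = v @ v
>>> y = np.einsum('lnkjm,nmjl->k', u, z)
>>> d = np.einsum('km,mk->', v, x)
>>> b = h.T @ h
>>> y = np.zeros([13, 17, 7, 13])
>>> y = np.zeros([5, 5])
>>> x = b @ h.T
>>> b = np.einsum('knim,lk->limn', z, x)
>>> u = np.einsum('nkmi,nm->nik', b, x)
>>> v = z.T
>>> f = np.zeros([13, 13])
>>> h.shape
(2, 5)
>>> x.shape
(5, 2)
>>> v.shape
(2, 13, 31, 2)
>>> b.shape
(5, 13, 2, 31)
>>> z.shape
(2, 31, 13, 2)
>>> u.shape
(5, 31, 13)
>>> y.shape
(5, 5)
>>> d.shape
()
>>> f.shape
(13, 13)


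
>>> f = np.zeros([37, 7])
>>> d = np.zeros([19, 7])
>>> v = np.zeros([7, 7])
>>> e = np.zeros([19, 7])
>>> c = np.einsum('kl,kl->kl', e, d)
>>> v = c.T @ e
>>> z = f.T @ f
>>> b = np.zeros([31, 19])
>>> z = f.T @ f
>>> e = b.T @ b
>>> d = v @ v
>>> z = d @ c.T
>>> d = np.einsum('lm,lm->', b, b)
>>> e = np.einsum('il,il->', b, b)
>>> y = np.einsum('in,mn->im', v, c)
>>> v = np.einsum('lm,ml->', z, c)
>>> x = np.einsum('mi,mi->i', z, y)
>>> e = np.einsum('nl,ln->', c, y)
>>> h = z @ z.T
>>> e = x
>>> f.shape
(37, 7)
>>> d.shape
()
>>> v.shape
()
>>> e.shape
(19,)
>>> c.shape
(19, 7)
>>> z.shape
(7, 19)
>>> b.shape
(31, 19)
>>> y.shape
(7, 19)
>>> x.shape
(19,)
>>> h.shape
(7, 7)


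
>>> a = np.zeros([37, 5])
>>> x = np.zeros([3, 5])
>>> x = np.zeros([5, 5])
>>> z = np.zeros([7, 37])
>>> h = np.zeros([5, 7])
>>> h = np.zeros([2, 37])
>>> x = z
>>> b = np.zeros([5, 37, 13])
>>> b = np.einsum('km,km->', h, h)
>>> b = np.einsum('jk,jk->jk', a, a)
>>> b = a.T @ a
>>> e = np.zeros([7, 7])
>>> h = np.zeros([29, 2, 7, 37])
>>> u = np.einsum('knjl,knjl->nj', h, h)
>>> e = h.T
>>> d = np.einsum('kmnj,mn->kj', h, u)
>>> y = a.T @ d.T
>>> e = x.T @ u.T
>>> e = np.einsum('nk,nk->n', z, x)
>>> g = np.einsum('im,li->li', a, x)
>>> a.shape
(37, 5)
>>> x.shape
(7, 37)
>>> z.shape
(7, 37)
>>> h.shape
(29, 2, 7, 37)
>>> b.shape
(5, 5)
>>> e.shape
(7,)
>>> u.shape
(2, 7)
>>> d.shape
(29, 37)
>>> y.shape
(5, 29)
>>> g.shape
(7, 37)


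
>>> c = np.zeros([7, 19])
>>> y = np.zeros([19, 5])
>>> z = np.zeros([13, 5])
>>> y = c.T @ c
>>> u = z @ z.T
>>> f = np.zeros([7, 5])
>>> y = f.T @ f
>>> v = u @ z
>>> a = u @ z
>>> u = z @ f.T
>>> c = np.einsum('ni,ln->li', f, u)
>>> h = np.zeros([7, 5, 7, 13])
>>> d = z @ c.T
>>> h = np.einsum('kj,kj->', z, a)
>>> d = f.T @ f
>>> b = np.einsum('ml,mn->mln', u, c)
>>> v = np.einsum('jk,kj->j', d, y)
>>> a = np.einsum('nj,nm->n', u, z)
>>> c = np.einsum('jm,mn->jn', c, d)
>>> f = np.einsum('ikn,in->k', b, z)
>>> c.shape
(13, 5)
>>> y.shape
(5, 5)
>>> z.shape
(13, 5)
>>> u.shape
(13, 7)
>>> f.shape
(7,)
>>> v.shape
(5,)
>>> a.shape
(13,)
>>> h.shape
()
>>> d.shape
(5, 5)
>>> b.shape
(13, 7, 5)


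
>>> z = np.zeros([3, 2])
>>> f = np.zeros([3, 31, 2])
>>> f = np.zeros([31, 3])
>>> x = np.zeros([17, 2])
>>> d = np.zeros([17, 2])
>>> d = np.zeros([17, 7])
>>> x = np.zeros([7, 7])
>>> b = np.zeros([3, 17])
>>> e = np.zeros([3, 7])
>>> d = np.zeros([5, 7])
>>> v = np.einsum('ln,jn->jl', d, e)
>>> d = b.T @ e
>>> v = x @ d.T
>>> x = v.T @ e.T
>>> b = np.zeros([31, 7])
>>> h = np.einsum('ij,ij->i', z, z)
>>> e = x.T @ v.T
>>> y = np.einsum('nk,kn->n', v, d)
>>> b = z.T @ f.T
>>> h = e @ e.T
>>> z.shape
(3, 2)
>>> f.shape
(31, 3)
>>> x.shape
(17, 3)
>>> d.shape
(17, 7)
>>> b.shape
(2, 31)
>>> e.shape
(3, 7)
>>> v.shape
(7, 17)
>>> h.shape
(3, 3)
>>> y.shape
(7,)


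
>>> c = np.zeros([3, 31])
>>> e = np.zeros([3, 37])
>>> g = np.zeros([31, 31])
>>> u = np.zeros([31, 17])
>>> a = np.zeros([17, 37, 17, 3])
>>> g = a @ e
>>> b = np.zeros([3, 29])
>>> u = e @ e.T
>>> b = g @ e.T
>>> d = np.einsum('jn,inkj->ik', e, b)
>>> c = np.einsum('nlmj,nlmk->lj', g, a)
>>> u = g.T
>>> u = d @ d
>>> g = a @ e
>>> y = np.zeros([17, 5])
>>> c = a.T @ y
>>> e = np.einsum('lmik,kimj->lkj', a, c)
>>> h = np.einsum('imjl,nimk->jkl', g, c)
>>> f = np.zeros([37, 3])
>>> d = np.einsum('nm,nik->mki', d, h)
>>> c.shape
(3, 17, 37, 5)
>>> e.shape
(17, 3, 5)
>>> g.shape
(17, 37, 17, 37)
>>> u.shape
(17, 17)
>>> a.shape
(17, 37, 17, 3)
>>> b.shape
(17, 37, 17, 3)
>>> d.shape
(17, 37, 5)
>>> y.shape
(17, 5)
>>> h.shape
(17, 5, 37)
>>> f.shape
(37, 3)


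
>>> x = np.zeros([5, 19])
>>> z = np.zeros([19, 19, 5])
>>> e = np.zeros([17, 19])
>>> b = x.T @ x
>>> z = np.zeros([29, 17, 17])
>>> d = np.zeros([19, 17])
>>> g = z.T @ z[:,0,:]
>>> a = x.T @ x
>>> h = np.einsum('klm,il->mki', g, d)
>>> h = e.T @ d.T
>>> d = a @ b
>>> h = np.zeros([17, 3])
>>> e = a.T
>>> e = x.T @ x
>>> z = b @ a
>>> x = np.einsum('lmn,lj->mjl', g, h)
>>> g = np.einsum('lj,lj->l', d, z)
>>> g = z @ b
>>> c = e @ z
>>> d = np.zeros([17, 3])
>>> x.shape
(17, 3, 17)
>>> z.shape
(19, 19)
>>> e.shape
(19, 19)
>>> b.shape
(19, 19)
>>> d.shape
(17, 3)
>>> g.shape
(19, 19)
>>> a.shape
(19, 19)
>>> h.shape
(17, 3)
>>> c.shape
(19, 19)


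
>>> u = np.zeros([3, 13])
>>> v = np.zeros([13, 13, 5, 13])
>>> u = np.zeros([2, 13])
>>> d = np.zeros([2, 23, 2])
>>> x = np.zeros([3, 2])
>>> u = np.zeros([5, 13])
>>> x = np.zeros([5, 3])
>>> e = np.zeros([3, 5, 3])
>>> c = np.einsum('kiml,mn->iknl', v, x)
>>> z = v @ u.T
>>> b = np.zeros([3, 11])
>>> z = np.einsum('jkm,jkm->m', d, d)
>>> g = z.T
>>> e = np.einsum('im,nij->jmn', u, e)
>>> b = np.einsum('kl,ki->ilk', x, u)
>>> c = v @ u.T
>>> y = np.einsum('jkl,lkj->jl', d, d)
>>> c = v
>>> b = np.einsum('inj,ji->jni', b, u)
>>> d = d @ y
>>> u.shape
(5, 13)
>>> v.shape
(13, 13, 5, 13)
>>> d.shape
(2, 23, 2)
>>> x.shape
(5, 3)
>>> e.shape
(3, 13, 3)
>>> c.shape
(13, 13, 5, 13)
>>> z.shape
(2,)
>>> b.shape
(5, 3, 13)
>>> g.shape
(2,)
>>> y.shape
(2, 2)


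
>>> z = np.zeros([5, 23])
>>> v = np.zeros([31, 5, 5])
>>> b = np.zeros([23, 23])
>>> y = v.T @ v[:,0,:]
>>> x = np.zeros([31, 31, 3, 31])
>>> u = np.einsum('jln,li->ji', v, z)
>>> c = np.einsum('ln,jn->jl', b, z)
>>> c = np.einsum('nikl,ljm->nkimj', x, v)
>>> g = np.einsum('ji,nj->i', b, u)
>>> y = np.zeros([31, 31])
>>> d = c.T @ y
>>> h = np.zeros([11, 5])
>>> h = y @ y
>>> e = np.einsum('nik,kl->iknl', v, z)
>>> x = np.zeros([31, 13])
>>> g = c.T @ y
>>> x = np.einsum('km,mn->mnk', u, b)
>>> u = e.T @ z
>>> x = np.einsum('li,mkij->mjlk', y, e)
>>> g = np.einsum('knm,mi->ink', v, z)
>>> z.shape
(5, 23)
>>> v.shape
(31, 5, 5)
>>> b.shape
(23, 23)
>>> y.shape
(31, 31)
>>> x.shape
(5, 23, 31, 5)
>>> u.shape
(23, 31, 5, 23)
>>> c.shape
(31, 3, 31, 5, 5)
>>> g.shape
(23, 5, 31)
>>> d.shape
(5, 5, 31, 3, 31)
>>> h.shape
(31, 31)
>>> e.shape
(5, 5, 31, 23)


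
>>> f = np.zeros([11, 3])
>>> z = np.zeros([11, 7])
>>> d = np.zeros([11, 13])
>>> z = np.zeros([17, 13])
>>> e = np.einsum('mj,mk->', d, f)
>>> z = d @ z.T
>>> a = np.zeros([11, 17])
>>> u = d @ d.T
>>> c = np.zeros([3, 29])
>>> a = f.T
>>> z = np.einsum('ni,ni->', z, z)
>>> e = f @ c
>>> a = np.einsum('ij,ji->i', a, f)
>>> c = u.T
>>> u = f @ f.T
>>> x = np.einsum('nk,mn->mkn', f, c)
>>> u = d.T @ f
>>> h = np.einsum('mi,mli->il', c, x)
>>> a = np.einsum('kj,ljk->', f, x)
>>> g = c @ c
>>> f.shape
(11, 3)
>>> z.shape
()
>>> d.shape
(11, 13)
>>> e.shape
(11, 29)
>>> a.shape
()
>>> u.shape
(13, 3)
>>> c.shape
(11, 11)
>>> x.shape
(11, 3, 11)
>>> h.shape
(11, 3)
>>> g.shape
(11, 11)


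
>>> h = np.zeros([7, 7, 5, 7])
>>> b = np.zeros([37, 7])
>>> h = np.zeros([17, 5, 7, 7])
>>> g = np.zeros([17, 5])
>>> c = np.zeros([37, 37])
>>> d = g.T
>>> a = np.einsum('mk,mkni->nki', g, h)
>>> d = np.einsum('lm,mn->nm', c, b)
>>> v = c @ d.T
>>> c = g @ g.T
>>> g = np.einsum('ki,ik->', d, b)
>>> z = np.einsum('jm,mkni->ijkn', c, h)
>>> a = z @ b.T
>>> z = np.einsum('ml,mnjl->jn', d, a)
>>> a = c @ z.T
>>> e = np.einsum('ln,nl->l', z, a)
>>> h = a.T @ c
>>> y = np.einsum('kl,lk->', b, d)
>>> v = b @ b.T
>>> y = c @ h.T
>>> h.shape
(5, 17)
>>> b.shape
(37, 7)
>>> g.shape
()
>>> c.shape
(17, 17)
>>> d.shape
(7, 37)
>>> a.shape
(17, 5)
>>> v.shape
(37, 37)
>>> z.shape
(5, 17)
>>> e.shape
(5,)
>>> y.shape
(17, 5)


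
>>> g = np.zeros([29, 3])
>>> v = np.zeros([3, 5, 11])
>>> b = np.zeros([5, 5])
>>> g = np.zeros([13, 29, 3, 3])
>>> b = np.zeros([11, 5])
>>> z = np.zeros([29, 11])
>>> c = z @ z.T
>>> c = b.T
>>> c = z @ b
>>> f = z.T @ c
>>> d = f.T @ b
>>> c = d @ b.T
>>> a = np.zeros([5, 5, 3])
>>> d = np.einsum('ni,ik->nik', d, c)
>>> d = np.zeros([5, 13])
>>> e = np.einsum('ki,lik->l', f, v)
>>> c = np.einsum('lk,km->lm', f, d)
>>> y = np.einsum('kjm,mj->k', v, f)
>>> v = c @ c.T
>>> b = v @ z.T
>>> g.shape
(13, 29, 3, 3)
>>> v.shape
(11, 11)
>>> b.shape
(11, 29)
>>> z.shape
(29, 11)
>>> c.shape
(11, 13)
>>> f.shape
(11, 5)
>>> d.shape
(5, 13)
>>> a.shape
(5, 5, 3)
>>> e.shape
(3,)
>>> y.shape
(3,)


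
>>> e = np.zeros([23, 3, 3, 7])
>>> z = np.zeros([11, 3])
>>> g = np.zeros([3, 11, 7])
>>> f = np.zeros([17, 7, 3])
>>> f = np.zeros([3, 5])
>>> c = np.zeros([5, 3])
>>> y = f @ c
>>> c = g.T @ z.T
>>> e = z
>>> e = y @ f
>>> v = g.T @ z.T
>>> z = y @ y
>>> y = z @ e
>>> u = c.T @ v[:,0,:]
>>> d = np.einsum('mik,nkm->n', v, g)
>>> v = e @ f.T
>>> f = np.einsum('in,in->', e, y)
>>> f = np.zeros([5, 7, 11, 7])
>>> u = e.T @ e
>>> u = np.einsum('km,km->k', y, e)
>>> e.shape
(3, 5)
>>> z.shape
(3, 3)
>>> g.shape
(3, 11, 7)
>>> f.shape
(5, 7, 11, 7)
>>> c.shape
(7, 11, 11)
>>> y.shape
(3, 5)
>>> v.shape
(3, 3)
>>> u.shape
(3,)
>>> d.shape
(3,)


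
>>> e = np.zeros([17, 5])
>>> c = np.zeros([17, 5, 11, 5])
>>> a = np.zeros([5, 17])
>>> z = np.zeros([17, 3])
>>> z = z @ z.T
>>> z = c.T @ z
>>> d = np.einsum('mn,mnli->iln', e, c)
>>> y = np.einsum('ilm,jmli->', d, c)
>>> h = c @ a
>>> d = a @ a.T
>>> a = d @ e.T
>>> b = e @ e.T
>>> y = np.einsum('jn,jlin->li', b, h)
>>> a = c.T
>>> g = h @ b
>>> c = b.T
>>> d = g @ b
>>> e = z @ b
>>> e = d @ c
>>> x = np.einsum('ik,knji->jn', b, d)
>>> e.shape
(17, 5, 11, 17)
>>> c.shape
(17, 17)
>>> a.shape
(5, 11, 5, 17)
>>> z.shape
(5, 11, 5, 17)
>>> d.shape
(17, 5, 11, 17)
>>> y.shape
(5, 11)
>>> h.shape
(17, 5, 11, 17)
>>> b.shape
(17, 17)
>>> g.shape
(17, 5, 11, 17)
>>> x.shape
(11, 5)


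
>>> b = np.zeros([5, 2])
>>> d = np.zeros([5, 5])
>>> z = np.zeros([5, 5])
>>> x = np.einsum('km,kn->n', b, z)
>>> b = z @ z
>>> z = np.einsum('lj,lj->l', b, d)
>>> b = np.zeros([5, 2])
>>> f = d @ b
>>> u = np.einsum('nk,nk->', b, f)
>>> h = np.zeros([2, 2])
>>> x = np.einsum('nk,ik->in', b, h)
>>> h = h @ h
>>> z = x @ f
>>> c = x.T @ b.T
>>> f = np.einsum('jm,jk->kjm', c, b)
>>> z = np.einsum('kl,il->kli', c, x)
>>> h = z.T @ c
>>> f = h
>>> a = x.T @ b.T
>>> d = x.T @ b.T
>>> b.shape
(5, 2)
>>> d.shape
(5, 5)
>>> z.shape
(5, 5, 2)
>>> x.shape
(2, 5)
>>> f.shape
(2, 5, 5)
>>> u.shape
()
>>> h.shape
(2, 5, 5)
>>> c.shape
(5, 5)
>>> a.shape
(5, 5)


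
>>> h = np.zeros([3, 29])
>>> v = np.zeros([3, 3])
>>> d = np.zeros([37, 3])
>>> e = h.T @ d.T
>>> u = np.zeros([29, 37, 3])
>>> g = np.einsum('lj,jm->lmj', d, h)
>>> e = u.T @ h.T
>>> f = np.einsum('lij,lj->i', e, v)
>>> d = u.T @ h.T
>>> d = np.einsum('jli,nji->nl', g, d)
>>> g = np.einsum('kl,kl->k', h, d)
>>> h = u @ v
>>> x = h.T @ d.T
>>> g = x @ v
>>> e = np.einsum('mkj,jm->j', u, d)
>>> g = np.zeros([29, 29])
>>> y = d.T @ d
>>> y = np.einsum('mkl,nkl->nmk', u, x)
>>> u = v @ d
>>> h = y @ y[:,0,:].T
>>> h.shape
(3, 29, 3)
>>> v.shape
(3, 3)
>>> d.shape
(3, 29)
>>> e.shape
(3,)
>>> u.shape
(3, 29)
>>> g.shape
(29, 29)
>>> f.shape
(37,)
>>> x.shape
(3, 37, 3)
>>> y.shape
(3, 29, 37)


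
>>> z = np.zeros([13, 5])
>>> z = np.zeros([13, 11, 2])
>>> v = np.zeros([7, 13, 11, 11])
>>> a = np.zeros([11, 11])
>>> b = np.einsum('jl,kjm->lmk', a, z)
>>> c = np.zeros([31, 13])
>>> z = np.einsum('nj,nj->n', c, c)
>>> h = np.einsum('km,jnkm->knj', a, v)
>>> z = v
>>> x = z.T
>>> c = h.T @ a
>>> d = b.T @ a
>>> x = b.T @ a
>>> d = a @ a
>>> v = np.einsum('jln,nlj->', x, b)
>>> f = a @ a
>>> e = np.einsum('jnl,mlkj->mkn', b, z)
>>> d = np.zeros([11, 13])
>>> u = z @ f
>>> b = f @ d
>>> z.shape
(7, 13, 11, 11)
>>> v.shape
()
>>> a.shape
(11, 11)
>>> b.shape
(11, 13)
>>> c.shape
(7, 13, 11)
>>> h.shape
(11, 13, 7)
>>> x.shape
(13, 2, 11)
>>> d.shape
(11, 13)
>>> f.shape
(11, 11)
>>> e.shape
(7, 11, 2)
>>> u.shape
(7, 13, 11, 11)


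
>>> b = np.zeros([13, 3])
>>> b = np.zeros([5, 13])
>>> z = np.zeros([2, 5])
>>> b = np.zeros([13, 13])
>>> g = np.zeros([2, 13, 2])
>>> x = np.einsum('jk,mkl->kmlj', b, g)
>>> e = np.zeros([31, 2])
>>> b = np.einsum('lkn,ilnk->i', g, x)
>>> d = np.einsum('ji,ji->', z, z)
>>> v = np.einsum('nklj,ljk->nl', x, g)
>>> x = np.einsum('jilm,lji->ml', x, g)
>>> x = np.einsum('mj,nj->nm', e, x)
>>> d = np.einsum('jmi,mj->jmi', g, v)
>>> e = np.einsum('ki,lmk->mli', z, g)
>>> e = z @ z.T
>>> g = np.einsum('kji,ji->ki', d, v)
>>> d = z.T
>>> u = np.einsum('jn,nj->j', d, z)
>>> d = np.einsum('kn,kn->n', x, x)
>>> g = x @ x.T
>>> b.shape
(13,)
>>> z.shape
(2, 5)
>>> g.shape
(13, 13)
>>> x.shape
(13, 31)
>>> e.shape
(2, 2)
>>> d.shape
(31,)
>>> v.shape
(13, 2)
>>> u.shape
(5,)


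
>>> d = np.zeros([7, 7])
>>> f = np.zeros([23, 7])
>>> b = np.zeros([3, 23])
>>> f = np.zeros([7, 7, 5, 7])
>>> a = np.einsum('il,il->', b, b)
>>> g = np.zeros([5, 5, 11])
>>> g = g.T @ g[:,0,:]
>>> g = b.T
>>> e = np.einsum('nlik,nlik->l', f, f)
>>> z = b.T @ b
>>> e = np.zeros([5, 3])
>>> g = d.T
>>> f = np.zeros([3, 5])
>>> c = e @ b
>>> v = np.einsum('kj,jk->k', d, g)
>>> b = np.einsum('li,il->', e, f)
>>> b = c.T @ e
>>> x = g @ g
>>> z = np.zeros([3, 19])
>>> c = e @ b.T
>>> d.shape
(7, 7)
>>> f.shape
(3, 5)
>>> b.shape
(23, 3)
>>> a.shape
()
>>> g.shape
(7, 7)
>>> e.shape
(5, 3)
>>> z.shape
(3, 19)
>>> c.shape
(5, 23)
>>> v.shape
(7,)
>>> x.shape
(7, 7)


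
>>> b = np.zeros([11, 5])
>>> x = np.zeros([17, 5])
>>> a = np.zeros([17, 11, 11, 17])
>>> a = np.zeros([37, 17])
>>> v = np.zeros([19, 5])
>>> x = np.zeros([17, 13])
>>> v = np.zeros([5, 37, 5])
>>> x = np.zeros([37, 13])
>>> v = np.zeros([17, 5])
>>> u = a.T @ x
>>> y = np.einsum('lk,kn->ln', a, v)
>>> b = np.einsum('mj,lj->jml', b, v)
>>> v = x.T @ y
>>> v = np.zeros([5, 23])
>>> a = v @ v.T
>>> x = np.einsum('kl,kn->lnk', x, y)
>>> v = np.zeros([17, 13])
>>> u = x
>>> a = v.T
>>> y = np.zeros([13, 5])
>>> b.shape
(5, 11, 17)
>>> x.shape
(13, 5, 37)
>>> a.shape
(13, 17)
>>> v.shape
(17, 13)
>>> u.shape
(13, 5, 37)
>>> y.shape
(13, 5)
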